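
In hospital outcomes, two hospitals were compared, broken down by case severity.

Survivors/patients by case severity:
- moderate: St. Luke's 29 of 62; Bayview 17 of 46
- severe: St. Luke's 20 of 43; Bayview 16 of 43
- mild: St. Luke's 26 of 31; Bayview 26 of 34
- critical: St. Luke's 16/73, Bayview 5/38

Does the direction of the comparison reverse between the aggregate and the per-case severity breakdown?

Moderate: St. Luke's 29/62 = 46.8%, Bayview 17/46 = 37.0% → St. Luke's
Severe: St. Luke's 20/43 = 46.5%, Bayview 16/43 = 37.2% → St. Luke's
Mild: St. Luke's 26/31 = 83.9%, Bayview 26/34 = 76.5% → St. Luke's
Critical: St. Luke's 16/73 = 21.9%, Bayview 5/38 = 13.2% → St. Luke's
Overall: St. Luke's 91/209 = 43.5%, Bayview 64/161 = 39.8% → St. Luke's
St. Luke's wins overall and in every case group — no reversal.

No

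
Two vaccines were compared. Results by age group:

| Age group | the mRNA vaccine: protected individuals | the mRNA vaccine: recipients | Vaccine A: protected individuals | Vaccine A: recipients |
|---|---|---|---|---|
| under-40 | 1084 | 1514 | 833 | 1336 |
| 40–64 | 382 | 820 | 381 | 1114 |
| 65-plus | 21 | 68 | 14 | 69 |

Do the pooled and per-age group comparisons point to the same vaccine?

Yes

Under-40: the mRNA vaccine 1084/1514 = 71.6%, Vaccine A 833/1336 = 62.4% → the mRNA vaccine
40–64: the mRNA vaccine 382/820 = 46.6%, Vaccine A 381/1114 = 34.2% → the mRNA vaccine
65-plus: the mRNA vaccine 21/68 = 30.9%, Vaccine A 14/69 = 20.3% → the mRNA vaccine
Overall: the mRNA vaccine 1487/2402 = 61.9%, Vaccine A 1228/2519 = 48.7% → the mRNA vaccine
The mRNA vaccine wins overall and in every age group — no reversal.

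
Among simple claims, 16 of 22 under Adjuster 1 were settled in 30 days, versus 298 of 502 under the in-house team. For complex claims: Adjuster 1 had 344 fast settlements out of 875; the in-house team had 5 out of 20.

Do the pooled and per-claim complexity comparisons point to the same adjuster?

Simple: Adjuster 1 16/22 = 72.7%, the in-house team 298/502 = 59.4% → Adjuster 1
Complex: Adjuster 1 344/875 = 39.3%, the in-house team 5/20 = 25.0% → Adjuster 1
Overall: Adjuster 1 360/897 = 40.1%, the in-house team 303/522 = 58.0% → the in-house team
Adjuster 1 wins each claim group but the in-house team wins overall — the comparison reverses. Adjuster 1's claims skew toward complex, which has a lower base rate.

No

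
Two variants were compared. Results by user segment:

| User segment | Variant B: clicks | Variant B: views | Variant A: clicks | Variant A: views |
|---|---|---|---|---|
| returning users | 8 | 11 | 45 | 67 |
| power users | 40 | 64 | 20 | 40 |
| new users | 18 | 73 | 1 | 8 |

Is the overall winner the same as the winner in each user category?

Returning users: Variant B 8/11 = 72.7%, Variant A 45/67 = 67.2% → Variant B
Power users: Variant B 40/64 = 62.5%, Variant A 20/40 = 50.0% → Variant B
New users: Variant B 18/73 = 24.7%, Variant A 1/8 = 12.5% → Variant B
Overall: Variant B 66/148 = 44.6%, Variant A 66/115 = 57.4% → Variant A
Variant B wins each user group but Variant A wins overall — the comparison reverses. Variant B's views skew toward new users, which has a lower base rate.

No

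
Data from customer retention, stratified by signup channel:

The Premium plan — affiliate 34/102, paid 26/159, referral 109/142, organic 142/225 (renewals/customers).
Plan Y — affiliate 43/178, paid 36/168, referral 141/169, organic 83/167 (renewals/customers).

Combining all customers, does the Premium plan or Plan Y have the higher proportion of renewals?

Affiliate: the Premium plan 34/102 = 33.3%, Plan Y 43/178 = 24.2% → the Premium plan
Paid: the Premium plan 26/159 = 16.4%, Plan Y 36/168 = 21.4% → Plan Y
Referral: the Premium plan 109/142 = 76.8%, Plan Y 141/169 = 83.4% → Plan Y
Organic: the Premium plan 142/225 = 63.1%, Plan Y 83/167 = 49.7% → the Premium plan
Overall: the Premium plan 311/628 = 49.5%, Plan Y 303/682 = 44.4% → the Premium plan
(Neither sweeps every signup group, but the Premium plan has the higher pooled rate.)

the Premium plan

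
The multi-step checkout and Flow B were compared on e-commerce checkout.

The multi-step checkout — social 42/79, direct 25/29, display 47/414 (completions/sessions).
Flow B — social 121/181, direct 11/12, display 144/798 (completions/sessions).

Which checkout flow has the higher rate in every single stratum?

Flow B

Social: the multi-step checkout 42/79 = 53.2%, Flow B 121/181 = 66.9% → Flow B
Direct: the multi-step checkout 25/29 = 86.2%, Flow B 11/12 = 91.7% → Flow B
Display: the multi-step checkout 47/414 = 11.4%, Flow B 144/798 = 18.0% → Flow B
Flow B has the higher rate in all 3 groups.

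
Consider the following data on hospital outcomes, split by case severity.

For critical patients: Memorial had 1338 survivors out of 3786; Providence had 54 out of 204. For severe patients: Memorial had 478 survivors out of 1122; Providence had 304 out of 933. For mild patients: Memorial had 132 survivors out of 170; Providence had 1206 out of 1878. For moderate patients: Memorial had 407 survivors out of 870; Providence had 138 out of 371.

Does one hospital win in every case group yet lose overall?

Critical: Memorial 1338/3786 = 35.3%, Providence 54/204 = 26.5% → Memorial
Severe: Memorial 478/1122 = 42.6%, Providence 304/933 = 32.6% → Memorial
Mild: Memorial 132/170 = 77.6%, Providence 1206/1878 = 64.2% → Memorial
Moderate: Memorial 407/870 = 46.8%, Providence 138/371 = 37.2% → Memorial
Overall: Memorial 2355/5948 = 39.6%, Providence 1702/3386 = 50.3% → Providence
Memorial wins each case group but Providence wins overall — the comparison reverses. Memorial's patients skew toward critical, which has a lower base rate.

Yes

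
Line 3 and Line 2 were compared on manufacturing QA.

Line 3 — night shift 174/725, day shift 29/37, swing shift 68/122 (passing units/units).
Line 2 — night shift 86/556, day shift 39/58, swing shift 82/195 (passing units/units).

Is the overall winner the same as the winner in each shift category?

Night shift: Line 3 174/725 = 24.0%, Line 2 86/556 = 15.5% → Line 3
Day shift: Line 3 29/37 = 78.4%, Line 2 39/58 = 67.2% → Line 3
Swing shift: Line 3 68/122 = 55.7%, Line 2 82/195 = 42.1% → Line 3
Overall: Line 3 271/884 = 30.7%, Line 2 207/809 = 25.6% → Line 3
Line 3 wins overall and in every shift group — no reversal.

Yes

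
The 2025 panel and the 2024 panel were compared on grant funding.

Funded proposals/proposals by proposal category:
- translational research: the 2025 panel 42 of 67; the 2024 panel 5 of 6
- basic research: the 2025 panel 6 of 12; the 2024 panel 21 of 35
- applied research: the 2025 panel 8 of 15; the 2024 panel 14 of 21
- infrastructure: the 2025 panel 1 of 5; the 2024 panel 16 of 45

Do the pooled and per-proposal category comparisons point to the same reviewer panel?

No

Translational research: the 2025 panel 42/67 = 62.7%, the 2024 panel 5/6 = 83.3% → the 2024 panel
Basic research: the 2025 panel 6/12 = 50.0%, the 2024 panel 21/35 = 60.0% → the 2024 panel
Applied research: the 2025 panel 8/15 = 53.3%, the 2024 panel 14/21 = 66.7% → the 2024 panel
Infrastructure: the 2025 panel 1/5 = 20.0%, the 2024 panel 16/45 = 35.6% → the 2024 panel
Overall: the 2025 panel 57/99 = 57.6%, the 2024 panel 56/107 = 52.3% → the 2025 panel
The 2024 panel wins each proposal group but the 2025 panel wins overall — the comparison reverses. The 2024 panel's proposals skew toward infrastructure, which has a lower base rate.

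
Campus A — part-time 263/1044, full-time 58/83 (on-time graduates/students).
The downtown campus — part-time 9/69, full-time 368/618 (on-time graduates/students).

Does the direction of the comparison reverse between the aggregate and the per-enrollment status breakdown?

Part-time: Campus A 263/1044 = 25.2%, the downtown campus 9/69 = 13.0% → Campus A
Full-time: Campus A 58/83 = 69.9%, the downtown campus 368/618 = 59.5% → Campus A
Overall: Campus A 321/1127 = 28.5%, the downtown campus 377/687 = 54.9% → the downtown campus
Campus A wins each enrollment group but the downtown campus wins overall — the comparison reverses. Campus A's students skew toward part-time, which has a lower base rate.

Yes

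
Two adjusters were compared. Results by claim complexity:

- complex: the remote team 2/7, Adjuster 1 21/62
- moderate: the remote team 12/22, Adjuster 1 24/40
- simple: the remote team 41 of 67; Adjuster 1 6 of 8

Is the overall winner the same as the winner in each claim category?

Complex: the remote team 2/7 = 28.6%, Adjuster 1 21/62 = 33.9% → Adjuster 1
Moderate: the remote team 12/22 = 54.5%, Adjuster 1 24/40 = 60.0% → Adjuster 1
Simple: the remote team 41/67 = 61.2%, Adjuster 1 6/8 = 75.0% → Adjuster 1
Overall: the remote team 55/96 = 57.3%, Adjuster 1 51/110 = 46.4% → the remote team
Adjuster 1 wins each claim group but the remote team wins overall — the comparison reverses. Adjuster 1's claims skew toward complex, which has a lower base rate.

No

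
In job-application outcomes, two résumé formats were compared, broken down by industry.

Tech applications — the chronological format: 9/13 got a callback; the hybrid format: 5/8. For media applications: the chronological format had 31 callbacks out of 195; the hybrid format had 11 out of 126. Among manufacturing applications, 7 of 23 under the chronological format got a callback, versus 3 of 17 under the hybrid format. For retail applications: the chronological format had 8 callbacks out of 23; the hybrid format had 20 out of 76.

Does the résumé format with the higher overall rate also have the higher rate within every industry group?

Tech: the chronological format 9/13 = 69.2%, the hybrid format 5/8 = 62.5% → the chronological format
Media: the chronological format 31/195 = 15.9%, the hybrid format 11/126 = 8.7% → the chronological format
Manufacturing: the chronological format 7/23 = 30.4%, the hybrid format 3/17 = 17.6% → the chronological format
Retail: the chronological format 8/23 = 34.8%, the hybrid format 20/76 = 26.3% → the chronological format
Overall: the chronological format 55/254 = 21.7%, the hybrid format 39/227 = 17.2% → the chronological format
The chronological format wins overall and in every industry group — no reversal.

Yes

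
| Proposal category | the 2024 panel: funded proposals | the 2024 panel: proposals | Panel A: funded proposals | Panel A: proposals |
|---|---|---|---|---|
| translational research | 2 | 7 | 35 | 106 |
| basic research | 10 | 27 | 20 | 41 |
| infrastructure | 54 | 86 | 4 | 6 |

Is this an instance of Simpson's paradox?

Yes

Translational research: the 2024 panel 2/7 = 28.6%, Panel A 35/106 = 33.0% → Panel A
Basic research: the 2024 panel 10/27 = 37.0%, Panel A 20/41 = 48.8% → Panel A
Infrastructure: the 2024 panel 54/86 = 62.8%, Panel A 4/6 = 66.7% → Panel A
Overall: the 2024 panel 66/120 = 55.0%, Panel A 59/153 = 38.6% → the 2024 panel
Panel A wins each proposal group but the 2024 panel wins overall — the comparison reverses. Panel A's proposals skew toward translational research, which has a lower base rate.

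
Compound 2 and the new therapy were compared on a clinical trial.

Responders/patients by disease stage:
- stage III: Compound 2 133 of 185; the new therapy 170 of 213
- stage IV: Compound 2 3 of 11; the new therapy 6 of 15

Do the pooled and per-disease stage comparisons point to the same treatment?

Yes

Stage III: Compound 2 133/185 = 71.9%, the new therapy 170/213 = 79.8% → the new therapy
Stage IV: Compound 2 3/11 = 27.3%, the new therapy 6/15 = 40.0% → the new therapy
Overall: Compound 2 136/196 = 69.4%, the new therapy 176/228 = 77.2% → the new therapy
The new therapy wins overall and in every disease group — no reversal.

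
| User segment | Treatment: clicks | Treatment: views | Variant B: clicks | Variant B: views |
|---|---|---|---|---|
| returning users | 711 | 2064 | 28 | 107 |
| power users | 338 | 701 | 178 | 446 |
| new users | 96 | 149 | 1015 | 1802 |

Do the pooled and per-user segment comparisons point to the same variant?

Returning users: Treatment 711/2064 = 34.4%, Variant B 28/107 = 26.2% → Treatment
Power users: Treatment 338/701 = 48.2%, Variant B 178/446 = 39.9% → Treatment
New users: Treatment 96/149 = 64.4%, Variant B 1015/1802 = 56.3% → Treatment
Overall: Treatment 1145/2914 = 39.3%, Variant B 1221/2355 = 51.8% → Variant B
Treatment wins each user group but Variant B wins overall — the comparison reverses. Treatment's views skew toward returning users, which has a lower base rate.

No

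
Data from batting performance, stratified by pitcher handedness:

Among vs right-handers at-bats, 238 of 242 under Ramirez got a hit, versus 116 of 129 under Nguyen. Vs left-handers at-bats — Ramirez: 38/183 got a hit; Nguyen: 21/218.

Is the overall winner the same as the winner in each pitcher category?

Vs right-handers: Ramirez 238/242 = 98.3%, Nguyen 116/129 = 89.9% → Ramirez
Vs left-handers: Ramirez 38/183 = 20.8%, Nguyen 21/218 = 9.6% → Ramirez
Overall: Ramirez 276/425 = 64.9%, Nguyen 137/347 = 39.5% → Ramirez
Ramirez wins overall and in every pitcher group — no reversal.

Yes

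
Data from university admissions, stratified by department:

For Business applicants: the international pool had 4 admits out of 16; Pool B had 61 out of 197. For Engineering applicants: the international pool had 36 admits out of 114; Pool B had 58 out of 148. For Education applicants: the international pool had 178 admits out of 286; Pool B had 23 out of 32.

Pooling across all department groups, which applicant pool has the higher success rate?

the international pool

Business: the international pool 4/16 = 25.0%, Pool B 61/197 = 31.0% → Pool B
Engineering: the international pool 36/114 = 31.6%, Pool B 58/148 = 39.2% → Pool B
Education: the international pool 178/286 = 62.2%, Pool B 23/32 = 71.9% → Pool B
Overall: the international pool 218/416 = 52.4%, Pool B 142/377 = 37.7% → the international pool
(Pool B wins every department group but the international pool wins overall — Pool B's applicants skew toward the low-rate Business group.)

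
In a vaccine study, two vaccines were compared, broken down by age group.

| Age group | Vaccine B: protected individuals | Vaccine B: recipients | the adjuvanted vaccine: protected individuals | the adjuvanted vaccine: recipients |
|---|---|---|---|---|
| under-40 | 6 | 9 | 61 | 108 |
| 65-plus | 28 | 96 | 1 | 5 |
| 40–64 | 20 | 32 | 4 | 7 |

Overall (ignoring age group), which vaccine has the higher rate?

the adjuvanted vaccine

Under-40: Vaccine B 6/9 = 66.7%, the adjuvanted vaccine 61/108 = 56.5% → Vaccine B
65-plus: Vaccine B 28/96 = 29.2%, the adjuvanted vaccine 1/5 = 20.0% → Vaccine B
40–64: Vaccine B 20/32 = 62.5%, the adjuvanted vaccine 4/7 = 57.1% → Vaccine B
Overall: Vaccine B 54/137 = 39.4%, the adjuvanted vaccine 66/120 = 55.0% → the adjuvanted vaccine
(Vaccine B wins every age group but the adjuvanted vaccine wins overall — Vaccine B's recipients skew toward the low-rate 65-plus group.)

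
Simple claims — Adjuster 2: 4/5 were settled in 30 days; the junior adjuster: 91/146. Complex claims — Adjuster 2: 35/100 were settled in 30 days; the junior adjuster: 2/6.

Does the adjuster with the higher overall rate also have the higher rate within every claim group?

No

Simple: Adjuster 2 4/5 = 80.0%, the junior adjuster 91/146 = 62.3% → Adjuster 2
Complex: Adjuster 2 35/100 = 35.0%, the junior adjuster 2/6 = 33.3% → Adjuster 2
Overall: Adjuster 2 39/105 = 37.1%, the junior adjuster 93/152 = 61.2% → the junior adjuster
Adjuster 2 wins each claim group but the junior adjuster wins overall — the comparison reverses. Adjuster 2's claims skew toward complex, which has a lower base rate.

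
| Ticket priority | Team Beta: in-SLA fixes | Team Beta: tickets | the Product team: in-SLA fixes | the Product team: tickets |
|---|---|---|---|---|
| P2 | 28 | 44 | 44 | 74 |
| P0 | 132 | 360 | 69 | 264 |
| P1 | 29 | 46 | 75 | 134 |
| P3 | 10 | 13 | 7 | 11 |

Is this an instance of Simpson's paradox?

No

P2: Team Beta 28/44 = 63.6%, the Product team 44/74 = 59.5% → Team Beta
P0: Team Beta 132/360 = 36.7%, the Product team 69/264 = 26.1% → Team Beta
P1: Team Beta 29/46 = 63.0%, the Product team 75/134 = 56.0% → Team Beta
P3: Team Beta 10/13 = 76.9%, the Product team 7/11 = 63.6% → Team Beta
Overall: Team Beta 199/463 = 43.0%, the Product team 195/483 = 40.4% → Team Beta
Team Beta wins overall and in every ticket group — no reversal.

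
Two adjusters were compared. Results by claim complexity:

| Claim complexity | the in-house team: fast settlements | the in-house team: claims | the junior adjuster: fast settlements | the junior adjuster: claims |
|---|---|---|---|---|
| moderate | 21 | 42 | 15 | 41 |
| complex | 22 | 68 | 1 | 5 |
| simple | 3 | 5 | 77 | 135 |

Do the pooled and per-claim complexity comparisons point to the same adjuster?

Moderate: the in-house team 21/42 = 50.0%, the junior adjuster 15/41 = 36.6% → the in-house team
Complex: the in-house team 22/68 = 32.4%, the junior adjuster 1/5 = 20.0% → the in-house team
Simple: the in-house team 3/5 = 60.0%, the junior adjuster 77/135 = 57.0% → the in-house team
Overall: the in-house team 46/115 = 40.0%, the junior adjuster 93/181 = 51.4% → the junior adjuster
The in-house team wins each claim group but the junior adjuster wins overall — the comparison reverses. The in-house team's claims skew toward complex, which has a lower base rate.

No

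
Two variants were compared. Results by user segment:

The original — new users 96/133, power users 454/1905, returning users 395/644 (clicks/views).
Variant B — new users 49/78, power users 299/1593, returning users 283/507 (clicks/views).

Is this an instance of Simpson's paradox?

New users: the original 96/133 = 72.2%, Variant B 49/78 = 62.8% → the original
Power users: the original 454/1905 = 23.8%, Variant B 299/1593 = 18.8% → the original
Returning users: the original 395/644 = 61.3%, Variant B 283/507 = 55.8% → the original
Overall: the original 945/2682 = 35.2%, Variant B 631/2178 = 29.0% → the original
The original wins overall and in every user group — no reversal.

No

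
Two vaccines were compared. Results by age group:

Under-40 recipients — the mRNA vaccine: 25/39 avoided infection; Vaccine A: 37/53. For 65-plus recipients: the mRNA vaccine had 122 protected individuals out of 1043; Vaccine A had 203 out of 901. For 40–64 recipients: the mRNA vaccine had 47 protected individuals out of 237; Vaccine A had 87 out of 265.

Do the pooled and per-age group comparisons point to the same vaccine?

Yes

Under-40: the mRNA vaccine 25/39 = 64.1%, Vaccine A 37/53 = 69.8% → Vaccine A
65-plus: the mRNA vaccine 122/1043 = 11.7%, Vaccine A 203/901 = 22.5% → Vaccine A
40–64: the mRNA vaccine 47/237 = 19.8%, Vaccine A 87/265 = 32.8% → Vaccine A
Overall: the mRNA vaccine 194/1319 = 14.7%, Vaccine A 327/1219 = 26.8% → Vaccine A
Vaccine A wins overall and in every age group — no reversal.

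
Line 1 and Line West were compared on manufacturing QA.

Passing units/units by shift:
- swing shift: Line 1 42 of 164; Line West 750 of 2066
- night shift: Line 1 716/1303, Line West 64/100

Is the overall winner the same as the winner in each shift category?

No

Swing shift: Line 1 42/164 = 25.6%, Line West 750/2066 = 36.3% → Line West
Night shift: Line 1 716/1303 = 55.0%, Line West 64/100 = 64.0% → Line West
Overall: Line 1 758/1467 = 51.7%, Line West 814/2166 = 37.6% → Line 1
Line West wins each shift group but Line 1 wins overall — the comparison reverses. Line West's units skew toward swing shift, which has a lower base rate.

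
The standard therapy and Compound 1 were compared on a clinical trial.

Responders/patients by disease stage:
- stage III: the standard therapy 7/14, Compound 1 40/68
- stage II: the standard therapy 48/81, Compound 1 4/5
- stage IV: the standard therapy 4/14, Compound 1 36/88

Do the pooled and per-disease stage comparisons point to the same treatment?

No

Stage III: the standard therapy 7/14 = 50.0%, Compound 1 40/68 = 58.8% → Compound 1
Stage II: the standard therapy 48/81 = 59.3%, Compound 1 4/5 = 80.0% → Compound 1
Stage IV: the standard therapy 4/14 = 28.6%, Compound 1 36/88 = 40.9% → Compound 1
Overall: the standard therapy 59/109 = 54.1%, Compound 1 80/161 = 49.7% → the standard therapy
Compound 1 wins each disease group but the standard therapy wins overall — the comparison reverses. Compound 1's patients skew toward stage IV, which has a lower base rate.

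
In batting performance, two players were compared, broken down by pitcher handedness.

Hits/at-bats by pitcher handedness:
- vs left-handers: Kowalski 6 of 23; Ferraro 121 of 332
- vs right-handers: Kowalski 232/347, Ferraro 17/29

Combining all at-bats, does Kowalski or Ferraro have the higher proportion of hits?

Kowalski

Vs left-handers: Kowalski 6/23 = 26.1%, Ferraro 121/332 = 36.4% → Ferraro
Vs right-handers: Kowalski 232/347 = 66.9%, Ferraro 17/29 = 58.6% → Kowalski
Overall: Kowalski 238/370 = 64.3%, Ferraro 138/361 = 38.2% → Kowalski
(Neither sweeps every pitcher group, but Kowalski has the higher pooled rate.)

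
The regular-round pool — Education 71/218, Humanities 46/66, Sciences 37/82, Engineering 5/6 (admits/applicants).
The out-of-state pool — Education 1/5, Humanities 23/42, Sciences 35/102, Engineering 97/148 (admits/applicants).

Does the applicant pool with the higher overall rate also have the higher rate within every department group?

Education: the regular-round pool 71/218 = 32.6%, the out-of-state pool 1/5 = 20.0% → the regular-round pool
Humanities: the regular-round pool 46/66 = 69.7%, the out-of-state pool 23/42 = 54.8% → the regular-round pool
Sciences: the regular-round pool 37/82 = 45.1%, the out-of-state pool 35/102 = 34.3% → the regular-round pool
Engineering: the regular-round pool 5/6 = 83.3%, the out-of-state pool 97/148 = 65.5% → the regular-round pool
Overall: the regular-round pool 159/372 = 42.7%, the out-of-state pool 156/297 = 52.5% → the out-of-state pool
The regular-round pool wins each department group but the out-of-state pool wins overall — the comparison reverses. The regular-round pool's applicants skew toward Education, which has a lower base rate.

No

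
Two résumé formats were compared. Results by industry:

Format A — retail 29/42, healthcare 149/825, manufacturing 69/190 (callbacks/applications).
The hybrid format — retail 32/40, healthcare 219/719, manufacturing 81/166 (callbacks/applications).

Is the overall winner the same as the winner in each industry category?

Yes

Retail: Format A 29/42 = 69.0%, the hybrid format 32/40 = 80.0% → the hybrid format
Healthcare: Format A 149/825 = 18.1%, the hybrid format 219/719 = 30.5% → the hybrid format
Manufacturing: Format A 69/190 = 36.3%, the hybrid format 81/166 = 48.8% → the hybrid format
Overall: Format A 247/1057 = 23.4%, the hybrid format 332/925 = 35.9% → the hybrid format
The hybrid format wins overall and in every industry group — no reversal.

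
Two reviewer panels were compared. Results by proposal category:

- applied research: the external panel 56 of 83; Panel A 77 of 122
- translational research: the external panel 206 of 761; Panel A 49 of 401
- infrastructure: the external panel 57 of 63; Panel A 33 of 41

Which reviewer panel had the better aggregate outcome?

Applied research: the external panel 56/83 = 67.5%, Panel A 77/122 = 63.1% → the external panel
Translational research: the external panel 206/761 = 27.1%, Panel A 49/401 = 12.2% → the external panel
Infrastructure: the external panel 57/63 = 90.5%, Panel A 33/41 = 80.5% → the external panel
Overall: the external panel 319/907 = 35.2%, Panel A 159/564 = 28.2% → the external panel

the external panel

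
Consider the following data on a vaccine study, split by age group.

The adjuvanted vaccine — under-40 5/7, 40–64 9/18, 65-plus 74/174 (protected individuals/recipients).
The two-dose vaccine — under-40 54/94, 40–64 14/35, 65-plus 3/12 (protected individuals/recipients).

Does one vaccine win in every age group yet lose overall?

Under-40: the adjuvanted vaccine 5/7 = 71.4%, the two-dose vaccine 54/94 = 57.4% → the adjuvanted vaccine
40–64: the adjuvanted vaccine 9/18 = 50.0%, the two-dose vaccine 14/35 = 40.0% → the adjuvanted vaccine
65-plus: the adjuvanted vaccine 74/174 = 42.5%, the two-dose vaccine 3/12 = 25.0% → the adjuvanted vaccine
Overall: the adjuvanted vaccine 88/199 = 44.2%, the two-dose vaccine 71/141 = 50.4% → the two-dose vaccine
The adjuvanted vaccine wins each age group but the two-dose vaccine wins overall — the comparison reverses. The adjuvanted vaccine's recipients skew toward 65-plus, which has a lower base rate.

Yes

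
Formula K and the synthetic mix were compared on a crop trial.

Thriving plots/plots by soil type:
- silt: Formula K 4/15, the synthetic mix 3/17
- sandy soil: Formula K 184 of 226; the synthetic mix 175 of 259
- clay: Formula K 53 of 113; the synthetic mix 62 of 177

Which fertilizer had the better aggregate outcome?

Formula K

Silt: Formula K 4/15 = 26.7%, the synthetic mix 3/17 = 17.6% → Formula K
Sandy soil: Formula K 184/226 = 81.4%, the synthetic mix 175/259 = 67.6% → Formula K
Clay: Formula K 53/113 = 46.9%, the synthetic mix 62/177 = 35.0% → Formula K
Overall: Formula K 241/354 = 68.1%, the synthetic mix 240/453 = 53.0% → Formula K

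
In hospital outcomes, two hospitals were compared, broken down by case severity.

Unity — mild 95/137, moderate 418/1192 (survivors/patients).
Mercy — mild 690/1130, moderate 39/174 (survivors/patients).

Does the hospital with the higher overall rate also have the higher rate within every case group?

Mild: Unity 95/137 = 69.3%, Mercy 690/1130 = 61.1% → Unity
Moderate: Unity 418/1192 = 35.1%, Mercy 39/174 = 22.4% → Unity
Overall: Unity 513/1329 = 38.6%, Mercy 729/1304 = 55.9% → Mercy
Unity wins each case group but Mercy wins overall — the comparison reverses. Unity's patients skew toward moderate, which has a lower base rate.

No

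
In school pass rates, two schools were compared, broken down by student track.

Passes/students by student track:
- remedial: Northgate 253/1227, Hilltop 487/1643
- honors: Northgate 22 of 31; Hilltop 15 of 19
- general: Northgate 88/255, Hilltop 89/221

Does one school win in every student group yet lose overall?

Remedial: Northgate 253/1227 = 20.6%, Hilltop 487/1643 = 29.6% → Hilltop
Honors: Northgate 22/31 = 71.0%, Hilltop 15/19 = 78.9% → Hilltop
General: Northgate 88/255 = 34.5%, Hilltop 89/221 = 40.3% → Hilltop
Overall: Northgate 363/1513 = 24.0%, Hilltop 591/1883 = 31.4% → Hilltop
Hilltop wins overall and in every student group — no reversal.

No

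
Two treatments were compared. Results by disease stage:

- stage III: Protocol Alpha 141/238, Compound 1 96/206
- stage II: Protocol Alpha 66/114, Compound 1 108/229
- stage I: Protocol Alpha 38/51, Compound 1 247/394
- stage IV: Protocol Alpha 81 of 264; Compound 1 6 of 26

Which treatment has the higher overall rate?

Stage III: Protocol Alpha 141/238 = 59.2%, Compound 1 96/206 = 46.6% → Protocol Alpha
Stage II: Protocol Alpha 66/114 = 57.9%, Compound 1 108/229 = 47.2% → Protocol Alpha
Stage I: Protocol Alpha 38/51 = 74.5%, Compound 1 247/394 = 62.7% → Protocol Alpha
Stage IV: Protocol Alpha 81/264 = 30.7%, Compound 1 6/26 = 23.1% → Protocol Alpha
Overall: Protocol Alpha 326/667 = 48.9%, Compound 1 457/855 = 53.5% → Compound 1
(Protocol Alpha wins every disease group but Compound 1 wins overall — Protocol Alpha's patients skew toward the low-rate stage IV group.)

Compound 1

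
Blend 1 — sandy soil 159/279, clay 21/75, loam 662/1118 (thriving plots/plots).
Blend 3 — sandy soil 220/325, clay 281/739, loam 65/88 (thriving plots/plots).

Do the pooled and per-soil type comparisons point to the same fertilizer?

No

Sandy soil: Blend 1 159/279 = 57.0%, Blend 3 220/325 = 67.7% → Blend 3
Clay: Blend 1 21/75 = 28.0%, Blend 3 281/739 = 38.0% → Blend 3
Loam: Blend 1 662/1118 = 59.2%, Blend 3 65/88 = 73.9% → Blend 3
Overall: Blend 1 842/1472 = 57.2%, Blend 3 566/1152 = 49.1% → Blend 1
Blend 3 wins each soil group but Blend 1 wins overall — the comparison reverses. Blend 3's plots skew toward clay, which has a lower base rate.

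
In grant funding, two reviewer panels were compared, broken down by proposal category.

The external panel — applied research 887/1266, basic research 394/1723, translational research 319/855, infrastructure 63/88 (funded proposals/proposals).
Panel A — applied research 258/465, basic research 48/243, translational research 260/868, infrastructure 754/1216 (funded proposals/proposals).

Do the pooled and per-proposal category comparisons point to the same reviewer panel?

Applied research: the external panel 887/1266 = 70.1%, Panel A 258/465 = 55.5% → the external panel
Basic research: the external panel 394/1723 = 22.9%, Panel A 48/243 = 19.8% → the external panel
Translational research: the external panel 319/855 = 37.3%, Panel A 260/868 = 30.0% → the external panel
Infrastructure: the external panel 63/88 = 71.6%, Panel A 754/1216 = 62.0% → the external panel
Overall: the external panel 1663/3932 = 42.3%, Panel A 1320/2792 = 47.3% → Panel A
The external panel wins each proposal group but Panel A wins overall — the comparison reverses. The external panel's proposals skew toward basic research, which has a lower base rate.

No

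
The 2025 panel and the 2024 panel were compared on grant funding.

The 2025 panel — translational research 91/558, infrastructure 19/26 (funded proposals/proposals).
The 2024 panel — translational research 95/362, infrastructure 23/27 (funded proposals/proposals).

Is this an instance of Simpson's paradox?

Translational research: the 2025 panel 91/558 = 16.3%, the 2024 panel 95/362 = 26.2% → the 2024 panel
Infrastructure: the 2025 panel 19/26 = 73.1%, the 2024 panel 23/27 = 85.2% → the 2024 panel
Overall: the 2025 panel 110/584 = 18.8%, the 2024 panel 118/389 = 30.3% → the 2024 panel
The 2024 panel wins overall and in every proposal group — no reversal.

No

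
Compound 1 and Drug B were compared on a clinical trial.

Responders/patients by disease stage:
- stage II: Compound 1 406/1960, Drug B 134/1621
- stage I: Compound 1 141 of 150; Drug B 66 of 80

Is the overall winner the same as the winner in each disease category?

Stage II: Compound 1 406/1960 = 20.7%, Drug B 134/1621 = 8.3% → Compound 1
Stage I: Compound 1 141/150 = 94.0%, Drug B 66/80 = 82.5% → Compound 1
Overall: Compound 1 547/2110 = 25.9%, Drug B 200/1701 = 11.8% → Compound 1
Compound 1 wins overall and in every disease group — no reversal.

Yes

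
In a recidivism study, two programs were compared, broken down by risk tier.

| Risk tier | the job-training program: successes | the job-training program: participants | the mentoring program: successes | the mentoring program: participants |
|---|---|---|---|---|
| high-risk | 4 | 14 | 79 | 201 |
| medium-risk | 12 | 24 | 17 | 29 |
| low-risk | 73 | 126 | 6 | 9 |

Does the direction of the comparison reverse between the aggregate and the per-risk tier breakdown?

Yes

High-risk: the job-training program 4/14 = 28.6%, the mentoring program 79/201 = 39.3% → the mentoring program
Medium-risk: the job-training program 12/24 = 50.0%, the mentoring program 17/29 = 58.6% → the mentoring program
Low-risk: the job-training program 73/126 = 57.9%, the mentoring program 6/9 = 66.7% → the mentoring program
Overall: the job-training program 89/164 = 54.3%, the mentoring program 102/239 = 42.7% → the job-training program
The mentoring program wins each risk group but the job-training program wins overall — the comparison reverses. The mentoring program's participants skew toward high-risk, which has a lower base rate.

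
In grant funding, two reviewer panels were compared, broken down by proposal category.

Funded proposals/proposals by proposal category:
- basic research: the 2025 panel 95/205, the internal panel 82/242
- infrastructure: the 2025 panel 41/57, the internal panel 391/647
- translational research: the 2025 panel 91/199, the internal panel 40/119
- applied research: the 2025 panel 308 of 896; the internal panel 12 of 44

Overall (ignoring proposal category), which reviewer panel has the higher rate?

the internal panel

Basic research: the 2025 panel 95/205 = 46.3%, the internal panel 82/242 = 33.9% → the 2025 panel
Infrastructure: the 2025 panel 41/57 = 71.9%, the internal panel 391/647 = 60.4% → the 2025 panel
Translational research: the 2025 panel 91/199 = 45.7%, the internal panel 40/119 = 33.6% → the 2025 panel
Applied research: the 2025 panel 308/896 = 34.4%, the internal panel 12/44 = 27.3% → the 2025 panel
Overall: the 2025 panel 535/1357 = 39.4%, the internal panel 525/1052 = 49.9% → the internal panel
(The 2025 panel wins every proposal group but the internal panel wins overall — the 2025 panel's proposals skew toward the low-rate applied research group.)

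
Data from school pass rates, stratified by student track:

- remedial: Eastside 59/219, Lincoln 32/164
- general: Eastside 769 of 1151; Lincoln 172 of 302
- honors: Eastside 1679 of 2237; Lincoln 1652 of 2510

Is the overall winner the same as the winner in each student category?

Remedial: Eastside 59/219 = 26.9%, Lincoln 32/164 = 19.5% → Eastside
General: Eastside 769/1151 = 66.8%, Lincoln 172/302 = 57.0% → Eastside
Honors: Eastside 1679/2237 = 75.1%, Lincoln 1652/2510 = 65.8% → Eastside
Overall: Eastside 2507/3607 = 69.5%, Lincoln 1856/2976 = 62.4% → Eastside
Eastside wins overall and in every student group — no reversal.

Yes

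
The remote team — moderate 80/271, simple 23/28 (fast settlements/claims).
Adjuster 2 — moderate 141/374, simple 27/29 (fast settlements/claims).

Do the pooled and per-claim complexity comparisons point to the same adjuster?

Moderate: the remote team 80/271 = 29.5%, Adjuster 2 141/374 = 37.7% → Adjuster 2
Simple: the remote team 23/28 = 82.1%, Adjuster 2 27/29 = 93.1% → Adjuster 2
Overall: the remote team 103/299 = 34.4%, Adjuster 2 168/403 = 41.7% → Adjuster 2
Adjuster 2 wins overall and in every claim group — no reversal.

Yes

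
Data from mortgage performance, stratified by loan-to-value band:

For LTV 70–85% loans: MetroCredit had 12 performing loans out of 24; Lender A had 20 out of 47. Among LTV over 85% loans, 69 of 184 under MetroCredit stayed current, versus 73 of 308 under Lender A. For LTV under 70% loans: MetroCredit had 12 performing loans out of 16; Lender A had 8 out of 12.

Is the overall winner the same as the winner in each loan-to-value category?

Yes

LTV 70–85%: MetroCredit 12/24 = 50.0%, Lender A 20/47 = 42.6% → MetroCredit
LTV over 85%: MetroCredit 69/184 = 37.5%, Lender A 73/308 = 23.7% → MetroCredit
LTV under 70%: MetroCredit 12/16 = 75.0%, Lender A 8/12 = 66.7% → MetroCredit
Overall: MetroCredit 93/224 = 41.5%, Lender A 101/367 = 27.5% → MetroCredit
MetroCredit wins overall and in every loan-to-value group — no reversal.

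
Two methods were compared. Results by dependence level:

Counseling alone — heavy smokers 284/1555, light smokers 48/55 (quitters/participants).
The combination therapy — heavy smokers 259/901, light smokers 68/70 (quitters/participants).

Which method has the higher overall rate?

Heavy smokers: counseling alone 284/1555 = 18.3%, the combination therapy 259/901 = 28.7% → the combination therapy
Light smokers: counseling alone 48/55 = 87.3%, the combination therapy 68/70 = 97.1% → the combination therapy
Overall: counseling alone 332/1610 = 20.6%, the combination therapy 327/971 = 33.7% → the combination therapy

the combination therapy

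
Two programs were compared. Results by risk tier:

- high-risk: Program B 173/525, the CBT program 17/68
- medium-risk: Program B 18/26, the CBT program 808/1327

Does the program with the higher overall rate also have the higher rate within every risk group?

High-risk: Program B 173/525 = 33.0%, the CBT program 17/68 = 25.0% → Program B
Medium-risk: Program B 18/26 = 69.2%, the CBT program 808/1327 = 60.9% → Program B
Overall: Program B 191/551 = 34.7%, the CBT program 825/1395 = 59.1% → the CBT program
Program B wins each risk group but the CBT program wins overall — the comparison reverses. Program B's participants skew toward high-risk, which has a lower base rate.

No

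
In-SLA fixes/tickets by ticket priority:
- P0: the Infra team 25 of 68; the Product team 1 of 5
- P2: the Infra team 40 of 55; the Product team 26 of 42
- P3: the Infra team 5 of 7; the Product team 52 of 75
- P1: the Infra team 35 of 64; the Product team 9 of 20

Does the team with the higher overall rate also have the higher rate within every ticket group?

P0: the Infra team 25/68 = 36.8%, the Product team 1/5 = 20.0% → the Infra team
P2: the Infra team 40/55 = 72.7%, the Product team 26/42 = 61.9% → the Infra team
P3: the Infra team 5/7 = 71.4%, the Product team 52/75 = 69.3% → the Infra team
P1: the Infra team 35/64 = 54.7%, the Product team 9/20 = 45.0% → the Infra team
Overall: the Infra team 105/194 = 54.1%, the Product team 88/142 = 62.0% → the Product team
The Infra team wins each ticket group but the Product team wins overall — the comparison reverses. The Infra team's tickets skew toward P0, which has a lower base rate.

No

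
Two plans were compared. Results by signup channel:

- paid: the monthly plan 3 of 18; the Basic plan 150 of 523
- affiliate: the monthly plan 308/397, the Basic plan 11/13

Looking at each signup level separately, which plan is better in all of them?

the Basic plan

Paid: the monthly plan 3/18 = 16.7%, the Basic plan 150/523 = 28.7% → the Basic plan
Affiliate: the monthly plan 308/397 = 77.6%, the Basic plan 11/13 = 84.6% → the Basic plan
The Basic plan has the higher rate in both groups.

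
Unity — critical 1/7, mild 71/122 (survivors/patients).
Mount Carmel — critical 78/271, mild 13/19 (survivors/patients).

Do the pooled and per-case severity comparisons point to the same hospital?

Critical: Unity 1/7 = 14.3%, Mount Carmel 78/271 = 28.8% → Mount Carmel
Mild: Unity 71/122 = 58.2%, Mount Carmel 13/19 = 68.4% → Mount Carmel
Overall: Unity 72/129 = 55.8%, Mount Carmel 91/290 = 31.4% → Unity
Mount Carmel wins each case group but Unity wins overall — the comparison reverses. Mount Carmel's patients skew toward critical, which has a lower base rate.

No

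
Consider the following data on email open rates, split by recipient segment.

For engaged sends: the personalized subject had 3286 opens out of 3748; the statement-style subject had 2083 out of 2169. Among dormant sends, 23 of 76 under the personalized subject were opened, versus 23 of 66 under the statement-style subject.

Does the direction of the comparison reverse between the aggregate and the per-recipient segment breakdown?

Engaged: the personalized subject 3286/3748 = 87.7%, the statement-style subject 2083/2169 = 96.0% → the statement-style subject
Dormant: the personalized subject 23/76 = 30.3%, the statement-style subject 23/66 = 34.8% → the statement-style subject
Overall: the personalized subject 3309/3824 = 86.5%, the statement-style subject 2106/2235 = 94.2% → the statement-style subject
The statement-style subject wins overall and in every recipient group — no reversal.

No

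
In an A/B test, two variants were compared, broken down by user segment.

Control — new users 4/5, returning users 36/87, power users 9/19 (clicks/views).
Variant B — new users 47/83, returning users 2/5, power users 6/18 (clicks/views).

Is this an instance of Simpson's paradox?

New users: Control 4/5 = 80.0%, Variant B 47/83 = 56.6% → Control
Returning users: Control 36/87 = 41.4%, Variant B 2/5 = 40.0% → Control
Power users: Control 9/19 = 47.4%, Variant B 6/18 = 33.3% → Control
Overall: Control 49/111 = 44.1%, Variant B 55/106 = 51.9% → Variant B
Control wins each user group but Variant B wins overall — the comparison reverses. Control's views skew toward returning users, which has a lower base rate.

Yes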